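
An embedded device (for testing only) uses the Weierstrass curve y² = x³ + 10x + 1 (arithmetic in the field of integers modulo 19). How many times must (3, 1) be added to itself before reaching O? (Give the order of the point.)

5

2P: tangent at (3, 1): λ = (3·3² + 10)/(2·1) ≡ 18/2. 2⁻¹ ≡ 10 (mod 19) since 2·10 = 20 ≡ 1, so λ ≡ 18·10 ≡ 9.
  x = λ² - 3 - 3 = 81 - 6 ≡ 18; y = λ·(3 - 18) - 1 ≡ 16. → (18, 16)
3P: (18, 16) + (3, 1). λ = (1 - 16)/(3 - 18) ≡ 4/4 mod 19. 4⁻¹ ≡ 5 (mod 19), so λ ≡ 1.
  x = λ² - 18 - 3 = 1 - 21 ≡ 18; y = λ·(18 - 18) - 16 ≡ 3. → (18, 3)
4P: (18, 3) + (3, 1). λ = (1 - 3)/(3 - 18) ≡ 17/4 mod 19. 4⁻¹ ≡ 5 (mod 19), so λ ≡ 9.
  x = λ² - 18 - 3 = 81 - 21 ≡ 3; y = λ·(18 - 3) - 3 ≡ 18. → (3, 18)
5P: (3, 18) + (3, 1): same x and y₁ ≡ -y₂, so the sum is O.
5P = O, so the order is 5.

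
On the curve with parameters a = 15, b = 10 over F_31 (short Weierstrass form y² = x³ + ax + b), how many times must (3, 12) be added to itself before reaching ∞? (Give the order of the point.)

2P: tangent at (3, 12): λ = (3·3² + 15)/(2·12) ≡ 11/24. 24⁻¹ ≡ 22 (mod 31) since 24·22 = 528 ≡ 1, so λ ≡ 11·22 ≡ 25.
  x = λ² - 3 - 3 = 625 - 6 ≡ 30; y = λ·(3 - 30) - 12 ≡ 26. → (30, 26)
3P: (30, 26) + (3, 12). λ = (12 - 26)/(3 - 30) ≡ 17/4 mod 31. 4⁻¹ ≡ 8 (mod 31), so λ ≡ 12.
  x = λ² - 30 - 3 = 144 - 33 ≡ 18; y = λ·(30 - 18) - 26 ≡ 25. → (18, 25)
4P: (18, 25) + (3, 12). λ = (12 - 25)/(3 - 18) ≡ 18/16 mod 31. 16⁻¹ ≡ 2 (mod 31), so λ ≡ 5.
  x = λ² - 18 - 3 = 25 - 21 ≡ 4; y = λ·(18 - 4) - 25 ≡ 14. → (4, 14)
5P: (4, 14) + (3, 12). λ = (12 - 14)/(3 - 4) ≡ 29/30 mod 31. 30⁻¹ ≡ 30 (mod 31) since 30·30 = 900 ≡ 1, so λ ≡ 2.
  x = λ² - 4 - 3 = 4 - 7 ≡ 28; y = λ·(4 - 28) - 14 ≡ 0. → (28, 0)
6P: (28, 0) + (3, 12). λ = (12 - 0)/(3 - 28) ≡ 12/6 mod 31. 6⁻¹ ≡ 26 (mod 31) since 6·26 = 156 ≡ 1, so λ ≡ 2.
  x = λ² - 28 - 3 = 4 - 31 ≡ 4; y = λ·(28 - 4) - 0 ≡ 17. → (4, 17)
7P: (4, 17) + (3, 12). λ = (12 - 17)/(3 - 4) ≡ 26/30 mod 31. 30⁻¹ ≡ 30 (mod 31), so λ ≡ 5.
  x = λ² - 4 - 3 = 25 - 7 ≡ 18; y = λ·(4 - 18) - 17 ≡ 6. → (18, 6)
8P: (18, 6) + (3, 12). λ = (12 - 6)/(3 - 18) ≡ 6/16 mod 31. 16⁻¹ ≡ 2 (mod 31), so λ ≡ 12.
  x = λ² - 18 - 3 = 144 - 21 ≡ 30; y = λ·(18 - 30) - 6 ≡ 5. → (30, 5)
9P: (30, 5) + (3, 12). λ = (12 - 5)/(3 - 30) ≡ 7/4 mod 31. 4⁻¹ ≡ 8 (mod 31), so λ ≡ 25.
  x = λ² - 30 - 3 = 625 - 33 ≡ 3; y = λ·(30 - 3) - 5 ≡ 19. → (3, 19)
10P: (3, 19) + (3, 12): same x and y₁ ≡ -y₂, so the sum is ∞.
10P = ∞, so the order is 10.

10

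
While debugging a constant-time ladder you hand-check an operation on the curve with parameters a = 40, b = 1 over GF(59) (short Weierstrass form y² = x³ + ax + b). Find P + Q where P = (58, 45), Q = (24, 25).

(39, 46)

(58, 45) + (24, 25). λ = (25 - 45)/(24 - 58) ≡ 39/25 mod 59. 25⁻¹ ≡ 26 (mod 59), so λ ≡ 11.
  x = λ² - 58 - 24 = 121 - 82 ≡ 39; y = λ·(58 - 39) - 45 ≡ 46. → (39, 46)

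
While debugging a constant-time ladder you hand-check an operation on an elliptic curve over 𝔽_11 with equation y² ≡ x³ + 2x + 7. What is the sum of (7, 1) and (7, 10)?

The two points share x = 7 and their y-coordinates satisfy 1 + 10 ≡ 0 (mod 11), so they are inverses. Their sum is O.

O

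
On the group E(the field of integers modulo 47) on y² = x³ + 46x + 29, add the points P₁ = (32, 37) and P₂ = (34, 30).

(5, 33)

(32, 37) + (34, 30). λ = (30 - 37)/(34 - 32) ≡ 40/2 mod 47. 2⁻¹ ≡ 24 (mod 47), so λ ≡ 20.
  x = λ² - 32 - 34 = 400 - 66 ≡ 5; y = λ·(32 - 5) - 37 ≡ 33. → (5, 33)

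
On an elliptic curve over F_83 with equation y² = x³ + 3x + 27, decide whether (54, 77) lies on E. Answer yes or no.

y² = 77² ≡ 36; x³ + 3x + 27 = 157653 ≡ 36 (mod 83). 36 = 36.

yes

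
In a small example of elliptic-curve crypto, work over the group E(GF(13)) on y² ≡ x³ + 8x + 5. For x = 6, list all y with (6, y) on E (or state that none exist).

3, 10

x³ + 8x + 5 = 269 ≡ 9 (mod 13).
Square roots of 9 mod 13: 3 and 10 (since 3² = 9 ≡ 9).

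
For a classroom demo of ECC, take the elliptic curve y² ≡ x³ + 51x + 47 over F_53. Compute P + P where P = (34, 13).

(0, 43)

tangent at (34, 13): λ = (3·34² + 51)/(2·13) ≡ 21/26. 26⁻¹ ≡ 51 (mod 53), so λ ≡ 21·51 ≡ 11.
  x = λ² - 34 - 34 = 121 - 68 ≡ 0; y = λ·(34 - 0) - 13 ≡ 43. → (0, 43)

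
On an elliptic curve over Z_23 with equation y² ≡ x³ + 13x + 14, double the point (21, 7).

(12, 14)

tangent at (21, 7): λ = (3·21² + 13)/(2·7) ≡ 2/14. 14⁻¹ ≡ 5 (mod 23), so λ ≡ 2·5 ≡ 10.
  x = λ² - 21 - 21 = 100 - 42 ≡ 12; y = λ·(21 - 12) - 7 ≡ 14. → (12, 14)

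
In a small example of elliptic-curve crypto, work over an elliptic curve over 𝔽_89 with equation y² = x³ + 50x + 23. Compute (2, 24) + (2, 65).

The two points share x = 2 and their y-coordinates satisfy 24 + 65 ≡ 0 (mod 89), so they are inverses. Their sum is ∞.

O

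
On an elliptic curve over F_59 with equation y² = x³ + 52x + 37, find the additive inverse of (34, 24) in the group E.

(34, 35)

-(34, 24) = (34, -24 mod 59) = (34, 35).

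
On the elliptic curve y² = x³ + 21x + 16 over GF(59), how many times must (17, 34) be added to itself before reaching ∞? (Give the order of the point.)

2P: tangent at (17, 34): λ = (3·17² + 21)/(2·34) ≡ 3/9. 9⁻¹ ≡ 46 (mod 59), so λ ≡ 3·46 ≡ 20.
  x = λ² - 17 - 17 = 400 - 34 ≡ 12; y = λ·(17 - 12) - 34 ≡ 7. → (12, 7)
3P: (12, 7) + (17, 34). λ = (34 - 7)/(17 - 12) ≡ 27/5 mod 59. 5⁻¹ ≡ 12 (mod 59), so λ ≡ 29.
  x = λ² - 12 - 17 = 841 - 29 ≡ 45; y = λ·(12 - 45) - 7 ≡ 39. → (45, 39)
4P: (45, 39) + (17, 34). λ = (34 - 39)/(17 - 45) ≡ 54/31 mod 59. 31⁻¹ ≡ 40 (mod 59), so λ ≡ 36.
  x = λ² - 45 - 17 = 1296 - 62 ≡ 54; y = λ·(45 - 54) - 39 ≡ 50. → (54, 50)
5P: (54, 50) + (17, 34). λ = (34 - 50)/(17 - 54) ≡ 43/22 mod 59. 22⁻¹ ≡ 51 (mod 59), so λ ≡ 10.
  x = λ² - 54 - 17 = 100 - 71 ≡ 29; y = λ·(54 - 29) - 50 ≡ 23. → (29, 23)
6P: (29, 23) + (17, 34). λ = (34 - 23)/(17 - 29) ≡ 11/47 mod 59. 47⁻¹ ≡ 54 (mod 59), so λ ≡ 4.
  x = λ² - 29 - 17 = 16 - 46 ≡ 29; y = λ·(29 - 29) - 23 ≡ 36. → (29, 36)
7P: (29, 36) + (17, 34). λ = (34 - 36)/(17 - 29) ≡ 57/47 mod 59. 47⁻¹ ≡ 54 (mod 59) since 47·54 = 2538 ≡ 1, so λ ≡ 10.
  x = λ² - 29 - 17 = 100 - 46 ≡ 54; y = λ·(29 - 54) - 36 ≡ 9. → (54, 9)
8P: (54, 9) + (17, 34). λ = (34 - 9)/(17 - 54) ≡ 25/22 mod 59. 22⁻¹ ≡ 51 (mod 59), so λ ≡ 36.
  x = λ² - 54 - 17 = 1296 - 71 ≡ 45; y = λ·(54 - 45) - 9 ≡ 20. → (45, 20)
9P: (45, 20) + (17, 34). λ = (34 - 20)/(17 - 45) ≡ 14/31 mod 59. 31⁻¹ ≡ 40 (mod 59), so λ ≡ 29.
  x = λ² - 45 - 17 = 841 - 62 ≡ 12; y = λ·(45 - 12) - 20 ≡ 52. → (12, 52)
10P: (12, 52) + (17, 34). λ = (34 - 52)/(17 - 12) ≡ 41/5 mod 59. 5⁻¹ ≡ 12 (mod 59) since 5·12 = 60 ≡ 1, so λ ≡ 20.
  x = λ² - 12 - 17 = 400 - 29 ≡ 17; y = λ·(12 - 17) - 52 ≡ 25. → (17, 25)
11P: (17, 25) + (17, 34): same x and y₁ ≡ -y₂, so the sum is ∞.
11P = ∞, so the order is 11.

11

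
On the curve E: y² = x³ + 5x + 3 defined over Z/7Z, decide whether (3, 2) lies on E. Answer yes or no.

no

y² = 2² ≡ 4; x³ + 5x + 3 = 45 ≡ 3 (mod 7). 4 ≠ 3.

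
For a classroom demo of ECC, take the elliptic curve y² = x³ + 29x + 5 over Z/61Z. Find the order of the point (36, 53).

4

2P: tangent at (36, 53): λ = (3·36² + 29)/(2·53) ≡ 13/45. 45⁻¹ ≡ 19 (mod 61), so λ ≡ 13·19 ≡ 3.
  x = λ² - 36 - 36 = 9 - 72 ≡ 59; y = λ·(36 - 59) - 53 ≡ 0. → (59, 0)
3P: (59, 0) + (36, 53). λ = (53 - 0)/(36 - 59) ≡ 53/38 mod 61. 38⁻¹ ≡ 53 (mod 61), so λ ≡ 3.
  x = λ² - 59 - 36 = 9 - 95 ≡ 36; y = λ·(59 - 36) - 0 ≡ 8. → (36, 8)
4P: (36, 8) + (36, 53): same x and y₁ ≡ -y₂, so the sum is O.
4P = O, so the order is 4.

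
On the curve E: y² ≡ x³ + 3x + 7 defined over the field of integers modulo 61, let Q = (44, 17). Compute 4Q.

(49, 16)

Repeated addition: build up to 4Q.
2Q: tangent at (44, 17): λ = (3·44² + 3)/(2·17) ≡ 16/34. 34⁻¹ ≡ 9 (mod 61), so λ ≡ 16·9 ≡ 22.
  x = λ² - 44 - 44 = 484 - 88 ≡ 30; y = λ·(44 - 30) - 17 ≡ 47. → (30, 47)
3Q: (30, 47) + (44, 17). λ = (17 - 47)/(44 - 30) ≡ 31/14 mod 61. 14⁻¹ ≡ 48 (mod 61) since 14·48 = 672 ≡ 1, so λ ≡ 24.
  x = λ² - 30 - 44 = 576 - 74 ≡ 14; y = λ·(30 - 14) - 47 ≡ 32. → (14, 32)
4Q: (14, 32) + (44, 17). λ = (17 - 32)/(44 - 14) ≡ 46/30 mod 61. 30⁻¹ ≡ 59 (mod 61), so λ ≡ 30.
  x = λ² - 14 - 44 = 900 - 58 ≡ 49; y = λ·(14 - 49) - 32 ≡ 16. → (49, 16)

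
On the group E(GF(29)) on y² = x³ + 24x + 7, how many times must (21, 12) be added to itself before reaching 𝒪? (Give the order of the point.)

4

2P: tangent at (21, 12): λ = (3·21² + 24)/(2·12) ≡ 13/24. 24⁻¹ ≡ 23 (mod 29), so λ ≡ 13·23 ≡ 9.
  x = λ² - 21 - 21 = 81 - 42 ≡ 10; y = λ·(21 - 10) - 12 ≡ 0. → (10, 0)
3P: (10, 0) + (21, 12). λ = (12 - 0)/(21 - 10) ≡ 12/11 mod 29. 11⁻¹ ≡ 8 (mod 29) since 11·8 = 88 ≡ 1, so λ ≡ 9.
  x = λ² - 10 - 21 = 81 - 31 ≡ 21; y = λ·(10 - 21) - 0 ≡ 17. → (21, 17)
4P: (21, 17) + (21, 12): same x and y₁ ≡ -y₂, so the sum is 𝒪.
4P = 𝒪, so the order is 4.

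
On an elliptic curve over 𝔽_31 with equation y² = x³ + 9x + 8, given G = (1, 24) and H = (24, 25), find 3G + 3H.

(28, 4)

First 3G:
Repeated addition: build up to 3G.
2G: tangent at (1, 24): λ = (3·1² + 9)/(2·24) ≡ 12/17. 17⁻¹ ≡ 11 (mod 31), so λ ≡ 12·11 ≡ 8.
  x = λ² - 1 - 1 = 64 - 2 ≡ 0; y = λ·(1 - 0) - 24 ≡ 15. → (0, 15)
3G: (0, 15) + (1, 24). λ = (24 - 15)/(1 - 0) ≡ 9/1 mod 31. 1⁻¹ ≡ 1 (mod 31), so λ ≡ 9.
  x = λ² - 0 - 1 = 81 - 1 ≡ 18; y = λ·(0 - 18) - 15 ≡ 9. → (18, 9)
3G = (18, 9).
Next 3H:
Repeated addition: build up to 3H.
2H: tangent at (24, 25): λ = (3·24² + 9)/(2·25) ≡ 1/19. 19⁻¹ ≡ 18 (mod 31), so λ ≡ 1·18 ≡ 18.
  x = λ² - 24 - 24 = 324 - 48 ≡ 28; y = λ·(24 - 28) - 25 ≡ 27. → (28, 27)
3H: (28, 27) + (24, 25). λ = (25 - 27)/(24 - 28) ≡ 29/27 mod 31. 27⁻¹ ≡ 23 (mod 31) since 27·23 = 621 ≡ 1, so λ ≡ 16.
  x = λ² - 28 - 24 = 256 - 52 ≡ 18; y = λ·(28 - 18) - 27 ≡ 9. → (18, 9)
3H = (18, 9).
Finally 3G + 3H:
tangent at (18, 9): λ = (3·18² + 9)/(2·9) ≡ 20/18. 18⁻¹ ≡ 19 (mod 31), so λ ≡ 20·19 ≡ 8.
  x = λ² - 18 - 18 = 64 - 36 ≡ 28; y = λ·(18 - 28) - 9 ≡ 4. → (28, 4)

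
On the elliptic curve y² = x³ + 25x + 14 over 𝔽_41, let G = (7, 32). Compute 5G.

(18, 33)

Repeated addition: build up to 5G.
2G: tangent at (7, 32): λ = (3·7² + 25)/(2·32) ≡ 8/23. 23⁻¹ ≡ 25 (mod 41), so λ ≡ 8·25 ≡ 36.
  x = λ² - 7 - 7 = 1296 - 14 ≡ 11; y = λ·(7 - 11) - 32 ≡ 29. → (11, 29)
3G: (11, 29) + (7, 32). λ = (32 - 29)/(7 - 11) ≡ 3/37 mod 41. 37⁻¹ ≡ 10 (mod 41), so λ ≡ 30.
  x = λ² - 11 - 7 = 900 - 18 ≡ 21; y = λ·(11 - 21) - 29 ≡ 40. → (21, 40)
4G: (21, 40) + (7, 32). λ = (32 - 40)/(7 - 21) ≡ 33/27 mod 41. 27⁻¹ ≡ 38 (mod 41), so λ ≡ 24.
  x = λ² - 21 - 7 = 576 - 28 ≡ 15; y = λ·(21 - 15) - 40 ≡ 22. → (15, 22)
5G: (15, 22) + (7, 32). λ = (32 - 22)/(7 - 15) ≡ 10/33 mod 41. 33⁻¹ ≡ 5 (mod 41), so λ ≡ 9.
  x = λ² - 15 - 7 = 81 - 22 ≡ 18; y = λ·(15 - 18) - 22 ≡ 33. → (18, 33)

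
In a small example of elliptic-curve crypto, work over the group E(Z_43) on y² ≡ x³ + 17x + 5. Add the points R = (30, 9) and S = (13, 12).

(30, 9) + (13, 12). λ = (12 - 9)/(13 - 30) ≡ 3/26 mod 43. 26⁻¹ ≡ 5 (mod 43) since 26·5 = 130 ≡ 1, so λ ≡ 15.
  x = λ² - 30 - 13 = 225 - 43 ≡ 10; y = λ·(30 - 10) - 9 ≡ 33. → (10, 33)

(10, 33)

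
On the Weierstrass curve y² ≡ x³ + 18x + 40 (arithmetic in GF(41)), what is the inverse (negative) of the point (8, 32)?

-(8, 32) = (8, -32 mod 41) = (8, 9).

(8, 9)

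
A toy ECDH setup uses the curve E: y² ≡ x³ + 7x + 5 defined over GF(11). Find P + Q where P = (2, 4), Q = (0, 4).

(2, 4) + (0, 4). λ = (4 - 4)/(0 - 2) ≡ 0/9 mod 11. 9⁻¹ ≡ 5 (mod 11), so λ ≡ 0.
  x = λ² - 2 - 0 = 0 - 2 ≡ 9; y = λ·(2 - 9) - 4 ≡ 7. → (9, 7)

(9, 7)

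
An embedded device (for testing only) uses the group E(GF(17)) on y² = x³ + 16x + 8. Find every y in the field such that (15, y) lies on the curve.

x³ + 16x + 8 = 3623 ≡ 2 (mod 17).
Square roots of 2 mod 17: 6 and 11 (since 6² = 36 ≡ 2).

6, 11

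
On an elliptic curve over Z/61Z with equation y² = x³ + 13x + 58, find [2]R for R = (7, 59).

(0, 27)

tangent at (7, 59): λ = (3·7² + 13)/(2·59) ≡ 38/57. 57⁻¹ ≡ 15 (mod 61) since 57·15 = 855 ≡ 1, so λ ≡ 38·15 ≡ 21.
  x = λ² - 7 - 7 = 441 - 14 ≡ 0; y = λ·(7 - 0) - 59 ≡ 27. → (0, 27)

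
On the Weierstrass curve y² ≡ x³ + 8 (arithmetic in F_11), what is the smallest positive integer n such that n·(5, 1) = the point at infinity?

2P: tangent at (5, 1): λ = (3·5² + 0)/(2·1) ≡ 9/2. 2⁻¹ ≡ 6 (mod 11), so λ ≡ 9·6 ≡ 10.
  x = λ² - 5 - 5 = 100 - 10 ≡ 2; y = λ·(5 - 2) - 1 ≡ 7. → (2, 7)
3P: (2, 7) + (5, 1). λ = (1 - 7)/(5 - 2) ≡ 5/3 mod 11. 3⁻¹ ≡ 4 (mod 11), so λ ≡ 9.
  x = λ² - 2 - 5 = 81 - 7 ≡ 8; y = λ·(2 - 8) - 7 ≡ 5. → (8, 5)
4P: (8, 5) + (5, 1). λ = (1 - 5)/(5 - 8) ≡ 7/8 mod 11. 8⁻¹ ≡ 7 (mod 11) since 8·7 = 56 ≡ 1, so λ ≡ 5.
  x = λ² - 8 - 5 = 25 - 13 ≡ 1; y = λ·(8 - 1) - 5 ≡ 8. → (1, 8)
5P: (1, 8) + (5, 1). λ = (1 - 8)/(5 - 1) ≡ 4/4 mod 11. 4⁻¹ ≡ 3 (mod 11), so λ ≡ 1.
  x = λ² - 1 - 5 = 1 - 6 ≡ 6; y = λ·(1 - 6) - 8 ≡ 9. → (6, 9)
6P: (6, 9) + (5, 1). λ = (1 - 9)/(5 - 6) ≡ 3/10 mod 11. 10⁻¹ ≡ 10 (mod 11), so λ ≡ 8.
  x = λ² - 6 - 5 = 64 - 11 ≡ 9; y = λ·(6 - 9) - 9 ≡ 0. → (9, 0)
7P: (9, 0) + (5, 1). λ = (1 - 0)/(5 - 9) ≡ 1/7 mod 11. 7⁻¹ ≡ 8 (mod 11) since 7·8 = 56 ≡ 1, so λ ≡ 8.
  x = λ² - 9 - 5 = 64 - 14 ≡ 6; y = λ·(9 - 6) - 0 ≡ 2. → (6, 2)
8P: (6, 2) + (5, 1). λ = (1 - 2)/(5 - 6) ≡ 10/10 mod 11. 10⁻¹ ≡ 10 (mod 11), so λ ≡ 1.
  x = λ² - 6 - 5 = 1 - 11 ≡ 1; y = λ·(6 - 1) - 2 ≡ 3. → (1, 3)
9P: (1, 3) + (5, 1). λ = (1 - 3)/(5 - 1) ≡ 9/4 mod 11. 4⁻¹ ≡ 3 (mod 11), so λ ≡ 5.
  x = λ² - 1 - 5 = 25 - 6 ≡ 8; y = λ·(1 - 8) - 3 ≡ 6. → (8, 6)
10P: (8, 6) + (5, 1). λ = (1 - 6)/(5 - 8) ≡ 6/8 mod 11. 8⁻¹ ≡ 7 (mod 11), so λ ≡ 9.
  x = λ² - 8 - 5 = 81 - 13 ≡ 2; y = λ·(8 - 2) - 6 ≡ 4. → (2, 4)
11P: (2, 4) + (5, 1). λ = (1 - 4)/(5 - 2) ≡ 8/3 mod 11. 3⁻¹ ≡ 4 (mod 11) since 3·4 = 12 ≡ 1, so λ ≡ 10.
  x = λ² - 2 - 5 = 100 - 7 ≡ 5; y = λ·(2 - 5) - 4 ≡ 10. → (5, 10)
12P: (5, 10) + (5, 1): same x and y₁ ≡ -y₂, so the sum is the point at infinity.
12P = the point at infinity, so the order is 12.

12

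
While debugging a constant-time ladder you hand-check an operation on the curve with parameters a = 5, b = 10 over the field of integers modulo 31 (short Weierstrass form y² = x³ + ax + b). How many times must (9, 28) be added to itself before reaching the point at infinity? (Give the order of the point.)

2P: tangent at (9, 28): λ = (3·9² + 5)/(2·28) ≡ 0/25. 25⁻¹ ≡ 5 (mod 31), so λ ≡ 0·5 ≡ 0.
  x = λ² - 9 - 9 = 0 - 18 ≡ 13; y = λ·(9 - 13) - 28 ≡ 3. → (13, 3)
3P: (13, 3) + (9, 28). λ = (28 - 3)/(9 - 13) ≡ 25/27 mod 31. 27⁻¹ ≡ 23 (mod 31) since 27·23 = 621 ≡ 1, so λ ≡ 17.
  x = λ² - 13 - 9 = 289 - 22 ≡ 19; y = λ·(13 - 19) - 3 ≡ 19. → (19, 19)
4P: (19, 19) + (9, 28). λ = (28 - 19)/(9 - 19) ≡ 9/21 mod 31. 21⁻¹ ≡ 3 (mod 31), so λ ≡ 27.
  x = λ² - 19 - 9 = 729 - 28 ≡ 19; y = λ·(19 - 19) - 19 ≡ 12. → (19, 12)
5P: (19, 12) + (9, 28). λ = (28 - 12)/(9 - 19) ≡ 16/21 mod 31. 21⁻¹ ≡ 3 (mod 31), so λ ≡ 17.
  x = λ² - 19 - 9 = 289 - 28 ≡ 13; y = λ·(19 - 13) - 12 ≡ 28. → (13, 28)
6P: (13, 28) + (9, 28). λ = (28 - 28)/(9 - 13) ≡ 0/27 mod 31. 27⁻¹ ≡ 23 (mod 31), so λ ≡ 0.
  x = λ² - 13 - 9 = 0 - 22 ≡ 9; y = λ·(13 - 9) - 28 ≡ 3. → (9, 3)
7P: (9, 3) + (9, 28): same x and y₁ ≡ -y₂, so the sum is the point at infinity.
7P = the point at infinity, so the order is 7.

7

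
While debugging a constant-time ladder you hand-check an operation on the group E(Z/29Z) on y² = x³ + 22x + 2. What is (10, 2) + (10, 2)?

tangent at (10, 2): λ = (3·10² + 22)/(2·2) ≡ 3/4. 4⁻¹ ≡ 22 (mod 29) since 4·22 = 88 ≡ 1, so λ ≡ 3·22 ≡ 8.
  x = λ² - 10 - 10 = 64 - 20 ≡ 15; y = λ·(10 - 15) - 2 ≡ 16. → (15, 16)

(15, 16)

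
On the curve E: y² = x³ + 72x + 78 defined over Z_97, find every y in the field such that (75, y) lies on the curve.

x³ + 72x + 78 = 427353 ≡ 68 (mod 97).
68 is a non-residue mod 97; no y exists.

none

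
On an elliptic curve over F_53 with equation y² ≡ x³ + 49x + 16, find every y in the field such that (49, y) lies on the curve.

none

x³ + 49x + 16 = 120066 ≡ 21 (mod 53).
21 is a non-residue mod 53; no y exists.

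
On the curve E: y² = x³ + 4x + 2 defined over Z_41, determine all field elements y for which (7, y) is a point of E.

2, 39

x³ + 4x + 2 = 373 ≡ 4 (mod 41).
Square roots of 4 mod 41: 2 and 39 (since 2² = 4 ≡ 4).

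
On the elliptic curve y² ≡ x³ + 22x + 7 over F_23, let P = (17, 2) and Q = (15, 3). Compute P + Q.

(20, 11)

(17, 2) + (15, 3). λ = (3 - 2)/(15 - 17) ≡ 1/21 mod 23. 21⁻¹ ≡ 11 (mod 23), so λ ≡ 11.
  x = λ² - 17 - 15 = 121 - 32 ≡ 20; y = λ·(17 - 20) - 2 ≡ 11. → (20, 11)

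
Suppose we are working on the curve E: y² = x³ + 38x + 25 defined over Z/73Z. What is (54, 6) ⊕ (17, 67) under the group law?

(67, 47)

(54, 6) + (17, 67). λ = (67 - 6)/(17 - 54) ≡ 61/36 mod 73. 36⁻¹ ≡ 71 (mod 73), so λ ≡ 24.
  x = λ² - 54 - 17 = 576 - 71 ≡ 67; y = λ·(54 - 67) - 6 ≡ 47. → (67, 47)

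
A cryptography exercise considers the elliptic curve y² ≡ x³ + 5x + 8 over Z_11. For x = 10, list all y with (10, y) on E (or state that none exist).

x³ + 5x + 8 = 1058 ≡ 2 (mod 11).
2 is a non-residue mod 11; no y exists.

none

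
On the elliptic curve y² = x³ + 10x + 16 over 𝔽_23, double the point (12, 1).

(11, 13)

tangent at (12, 1): λ = (3·12² + 10)/(2·1) ≡ 5/2. 2⁻¹ ≡ 12 (mod 23) since 2·12 = 24 ≡ 1, so λ ≡ 5·12 ≡ 14.
  x = λ² - 12 - 12 = 196 - 24 ≡ 11; y = λ·(12 - 11) - 1 ≡ 13. → (11, 13)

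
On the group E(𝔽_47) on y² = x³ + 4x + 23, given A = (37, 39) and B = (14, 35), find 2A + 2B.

(1, 34)

First 2A:
Repeated addition: build up to 2A.
2A: tangent at (37, 39): λ = (3·37² + 4)/(2·39) ≡ 22/31. 31⁻¹ ≡ 44 (mod 47), so λ ≡ 22·44 ≡ 28.
  x = λ² - 37 - 37 = 784 - 74 ≡ 5; y = λ·(37 - 5) - 39 ≡ 11. → (5, 11)
2A = (5, 11).
Next 2B:
Repeated addition: build up to 2B.
2B: tangent at (14, 35): λ = (3·14² + 4)/(2·35) ≡ 28/23. 23⁻¹ ≡ 45 (mod 47), so λ ≡ 28·45 ≡ 38.
  x = λ² - 14 - 14 = 1444 - 28 ≡ 6; y = λ·(14 - 6) - 35 ≡ 34. → (6, 34)
2B = (6, 34).
Finally 2A + 2B:
(5, 11) + (6, 34). λ = (34 - 11)/(6 - 5) ≡ 23/1 mod 47. 1⁻¹ ≡ 1 (mod 47), so λ ≡ 23.
  x = λ² - 5 - 6 = 529 - 11 ≡ 1; y = λ·(5 - 1) - 11 ≡ 34. → (1, 34)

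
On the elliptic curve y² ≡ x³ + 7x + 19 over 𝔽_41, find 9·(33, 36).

Write P = (33, 36).
Repeated addition: build up to 9P.
2P: tangent at (33, 36): λ = (3·33² + 7)/(2·36) ≡ 35/31. 31⁻¹ ≡ 4 (mod 41), so λ ≡ 35·4 ≡ 17.
  x = λ² - 33 - 33 = 289 - 66 ≡ 18; y = λ·(33 - 18) - 36 ≡ 14. → (18, 14)
3P: (18, 14) + (33, 36). λ = (36 - 14)/(33 - 18) ≡ 22/15 mod 41. 15⁻¹ ≡ 11 (mod 41), so λ ≡ 37.
  x = λ² - 18 - 33 = 1369 - 51 ≡ 6; y = λ·(18 - 6) - 14 ≡ 20. → (6, 20)
4P: (6, 20) + (33, 36). λ = (36 - 20)/(33 - 6) ≡ 16/27 mod 41. 27⁻¹ ≡ 38 (mod 41) since 27·38 = 1026 ≡ 1, so λ ≡ 34.
  x = λ² - 6 - 33 = 1156 - 39 ≡ 10; y = λ·(6 - 10) - 20 ≡ 8. → (10, 8)
5P: (10, 8) + (33, 36). λ = (36 - 8)/(33 - 10) ≡ 28/23 mod 41. 23⁻¹ ≡ 25 (mod 41) since 23·25 = 575 ≡ 1, so λ ≡ 3.
  x = λ² - 10 - 33 = 9 - 43 ≡ 7; y = λ·(10 - 7) - 8 ≡ 1. → (7, 1)
6P: (7, 1) + (33, 36). λ = (36 - 1)/(33 - 7) ≡ 35/26 mod 41. 26⁻¹ ≡ 30 (mod 41) since 26·30 = 780 ≡ 1, so λ ≡ 25.
  x = λ² - 7 - 33 = 625 - 40 ≡ 11; y = λ·(7 - 11) - 1 ≡ 22. → (11, 22)
7P: (11, 22) + (33, 36). λ = (36 - 22)/(33 - 11) ≡ 14/22 mod 41. 22⁻¹ ≡ 28 (mod 41) since 22·28 = 616 ≡ 1, so λ ≡ 23.
  x = λ² - 11 - 33 = 529 - 44 ≡ 34; y = λ·(11 - 34) - 22 ≡ 23. → (34, 23)
8P: (34, 23) + (33, 36). λ = (36 - 23)/(33 - 34) ≡ 13/40 mod 41. 40⁻¹ ≡ 40 (mod 41), so λ ≡ 28.
  x = λ² - 34 - 33 = 784 - 67 ≡ 20; y = λ·(34 - 20) - 23 ≡ 0. → (20, 0)
9P: (20, 0) + (33, 36). λ = (36 - 0)/(33 - 20) ≡ 36/13 mod 41. 13⁻¹ ≡ 19 (mod 41), so λ ≡ 28.
  x = λ² - 20 - 33 = 784 - 53 ≡ 34; y = λ·(20 - 34) - 0 ≡ 18. → (34, 18)

(34, 18)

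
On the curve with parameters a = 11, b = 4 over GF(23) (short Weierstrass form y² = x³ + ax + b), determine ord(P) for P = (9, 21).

11

2P: tangent at (9, 21): λ = (3·9² + 11)/(2·21) ≡ 1/19. 19⁻¹ ≡ 17 (mod 23), so λ ≡ 1·17 ≡ 17.
  x = λ² - 9 - 9 = 289 - 18 ≡ 18; y = λ·(9 - 18) - 21 ≡ 10. → (18, 10)
3P: (18, 10) + (9, 21). λ = (21 - 10)/(9 - 18) ≡ 11/14 mod 23. 14⁻¹ ≡ 5 (mod 23), so λ ≡ 9.
  x = λ² - 18 - 9 = 81 - 27 ≡ 8; y = λ·(18 - 8) - 10 ≡ 11. → (8, 11)
4P: (8, 11) + (9, 21). λ = (21 - 11)/(9 - 8) ≡ 10/1 mod 23. 1⁻¹ ≡ 1 (mod 23), so λ ≡ 10.
  x = λ² - 8 - 9 = 100 - 17 ≡ 14; y = λ·(8 - 14) - 11 ≡ 21. → (14, 21)
5P: (14, 21) + (9, 21). λ = (21 - 21)/(9 - 14) ≡ 0/18 mod 23. 18⁻¹ ≡ 9 (mod 23), so λ ≡ 0.
  x = λ² - 14 - 9 = 0 - 23 ≡ 0; y = λ·(14 - 0) - 21 ≡ 2. → (0, 2)
6P: (0, 2) + (9, 21). λ = (21 - 2)/(9 - 0) ≡ 19/9 mod 23. 9⁻¹ ≡ 18 (mod 23), so λ ≡ 20.
  x = λ² - 0 - 9 = 400 - 9 ≡ 0; y = λ·(0 - 0) - 2 ≡ 21. → (0, 21)
7P: (0, 21) + (9, 21). λ = (21 - 21)/(9 - 0) ≡ 0/9 mod 23. 9⁻¹ ≡ 18 (mod 23), so λ ≡ 0.
  x = λ² - 0 - 9 = 0 - 9 ≡ 14; y = λ·(0 - 14) - 21 ≡ 2. → (14, 2)
8P: (14, 2) + (9, 21). λ = (21 - 2)/(9 - 14) ≡ 19/18 mod 23. 18⁻¹ ≡ 9 (mod 23), so λ ≡ 10.
  x = λ² - 14 - 9 = 100 - 23 ≡ 8; y = λ·(14 - 8) - 2 ≡ 12. → (8, 12)
9P: (8, 12) + (9, 21). λ = (21 - 12)/(9 - 8) ≡ 9/1 mod 23. 1⁻¹ ≡ 1 (mod 23), so λ ≡ 9.
  x = λ² - 8 - 9 = 81 - 17 ≡ 18; y = λ·(8 - 18) - 12 ≡ 13. → (18, 13)
10P: (18, 13) + (9, 21). λ = (21 - 13)/(9 - 18) ≡ 8/14 mod 23. 14⁻¹ ≡ 5 (mod 23) since 14·5 = 70 ≡ 1, so λ ≡ 17.
  x = λ² - 18 - 9 = 289 - 27 ≡ 9; y = λ·(18 - 9) - 13 ≡ 2. → (9, 2)
11P: (9, 2) + (9, 21): same x and y₁ ≡ -y₂, so the sum is O.
11P = O, so the order is 11.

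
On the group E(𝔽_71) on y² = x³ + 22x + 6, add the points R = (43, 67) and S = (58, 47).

(27, 30)

(43, 67) + (58, 47). λ = (47 - 67)/(58 - 43) ≡ 51/15 mod 71. 15⁻¹ ≡ 19 (mod 71), so λ ≡ 46.
  x = λ² - 43 - 58 = 2116 - 101 ≡ 27; y = λ·(43 - 27) - 67 ≡ 30. → (27, 30)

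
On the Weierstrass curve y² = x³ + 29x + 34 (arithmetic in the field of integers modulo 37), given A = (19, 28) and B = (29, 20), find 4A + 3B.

First 4A:
Double-and-add on 4 = (100)₂. Start with A = (19, 28) for the leading 1-bit.
double: tangent at (19, 28): λ = (3·19² + 29)/(2·28) ≡ 2/19. 19⁻¹ ≡ 2 (mod 37), so λ ≡ 2·2 ≡ 4.
  x = λ² - 19 - 19 = 16 - 38 ≡ 15; y = λ·(19 - 15) - 28 ≡ 25. → (15, 25)
double: tangent at (15, 25): λ = (3·15² + 29)/(2·25) ≡ 1/13. 13⁻¹ ≡ 20 (mod 37) since 13·20 = 260 ≡ 1, so λ ≡ 1·20 ≡ 20.
  x = λ² - 15 - 15 = 400 - 30 ≡ 0; y = λ·(15 - 0) - 25 ≡ 16. → (0, 16)
4A = (0, 16).
Next 3B:
Repeated addition: build up to 3B.
2B: tangent at (29, 20): λ = (3·29² + 29)/(2·20) ≡ 36/3. 3⁻¹ ≡ 25 (mod 37), so λ ≡ 36·25 ≡ 12.
  x = λ² - 29 - 29 = 144 - 58 ≡ 12; y = λ·(29 - 12) - 20 ≡ 36. → (12, 36)
3B: (12, 36) + (29, 20). λ = (20 - 36)/(29 - 12) ≡ 21/17 mod 37. 17⁻¹ ≡ 24 (mod 37) since 17·24 = 408 ≡ 1, so λ ≡ 23.
  x = λ² - 12 - 29 = 529 - 41 ≡ 7; y = λ·(12 - 7) - 36 ≡ 5. → (7, 5)
3B = (7, 5).
Finally 4A + 3B:
(0, 16) + (7, 5). λ = (5 - 16)/(7 - 0) ≡ 26/7 mod 37. 7⁻¹ ≡ 16 (mod 37), so λ ≡ 9.
  x = λ² - 0 - 7 = 81 - 7 ≡ 0; y = λ·(0 - 0) - 16 ≡ 21. → (0, 21)

(0, 21)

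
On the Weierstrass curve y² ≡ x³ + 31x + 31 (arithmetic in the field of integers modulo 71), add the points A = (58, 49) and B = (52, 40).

(58, 49) + (52, 40). λ = (40 - 49)/(52 - 58) ≡ 62/65 mod 71. 65⁻¹ ≡ 59 (mod 71) since 65·59 = 3835 ≡ 1, so λ ≡ 37.
  x = λ² - 58 - 52 = 1369 - 110 ≡ 52; y = λ·(58 - 52) - 49 ≡ 31. → (52, 31)

(52, 31)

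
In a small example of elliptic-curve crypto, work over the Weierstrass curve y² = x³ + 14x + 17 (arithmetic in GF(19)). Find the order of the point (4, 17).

2P: tangent at (4, 17): λ = (3·4² + 14)/(2·17) ≡ 5/15. 15⁻¹ ≡ 14 (mod 19), so λ ≡ 5·14 ≡ 13.
  x = λ² - 4 - 4 = 169 - 8 ≡ 9; y = λ·(4 - 9) - 17 ≡ 13. → (9, 13)
3P: (9, 13) + (4, 17). λ = (17 - 13)/(4 - 9) ≡ 4/14 mod 19. 14⁻¹ ≡ 15 (mod 19) since 14·15 = 210 ≡ 1, so λ ≡ 3.
  x = λ² - 9 - 4 = 9 - 13 ≡ 15; y = λ·(9 - 15) - 13 ≡ 7. → (15, 7)
4P: (15, 7) + (4, 17). λ = (17 - 7)/(4 - 15) ≡ 10/8 mod 19. 8⁻¹ ≡ 12 (mod 19) since 8·12 = 96 ≡ 1, so λ ≡ 6.
  x = λ² - 15 - 4 = 36 - 19 ≡ 17; y = λ·(15 - 17) - 7 ≡ 0. → (17, 0)
5P: (17, 0) + (4, 17). λ = (17 - 0)/(4 - 17) ≡ 17/6 mod 19. 6⁻¹ ≡ 16 (mod 19), so λ ≡ 6.
  x = λ² - 17 - 4 = 36 - 21 ≡ 15; y = λ·(17 - 15) - 0 ≡ 12. → (15, 12)
6P: (15, 12) + (4, 17). λ = (17 - 12)/(4 - 15) ≡ 5/8 mod 19. 8⁻¹ ≡ 12 (mod 19), so λ ≡ 3.
  x = λ² - 15 - 4 = 9 - 19 ≡ 9; y = λ·(15 - 9) - 12 ≡ 6. → (9, 6)
7P: (9, 6) + (4, 17). λ = (17 - 6)/(4 - 9) ≡ 11/14 mod 19. 14⁻¹ ≡ 15 (mod 19), so λ ≡ 13.
  x = λ² - 9 - 4 = 169 - 13 ≡ 4; y = λ·(9 - 4) - 6 ≡ 2. → (4, 2)
8P: (4, 2) + (4, 17): same x and y₁ ≡ -y₂, so the sum is O.
8P = O, so the order is 8.

8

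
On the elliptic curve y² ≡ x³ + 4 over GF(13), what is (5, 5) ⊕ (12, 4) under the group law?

(5, 5) + (12, 4). λ = (4 - 5)/(12 - 5) ≡ 12/7 mod 13. 7⁻¹ ≡ 2 (mod 13) since 7·2 = 14 ≡ 1, so λ ≡ 11.
  x = λ² - 5 - 12 = 121 - 17 ≡ 0; y = λ·(5 - 0) - 5 ≡ 11. → (0, 11)

(0, 11)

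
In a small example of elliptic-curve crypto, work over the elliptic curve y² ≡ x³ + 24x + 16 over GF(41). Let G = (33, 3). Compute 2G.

tangent at (33, 3): λ = (3·33² + 24)/(2·3) ≡ 11/6. 6⁻¹ ≡ 7 (mod 41) since 6·7 = 42 ≡ 1, so λ ≡ 11·7 ≡ 36.
  x = λ² - 33 - 33 = 1296 - 66 ≡ 0; y = λ·(33 - 0) - 3 ≡ 37. → (0, 37)

(0, 37)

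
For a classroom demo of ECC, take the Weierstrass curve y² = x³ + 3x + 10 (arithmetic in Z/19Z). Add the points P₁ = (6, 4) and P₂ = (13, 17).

(5, 6)

(6, 4) + (13, 17). λ = (17 - 4)/(13 - 6) ≡ 13/7 mod 19. 7⁻¹ ≡ 11 (mod 19), so λ ≡ 10.
  x = λ² - 6 - 13 = 100 - 19 ≡ 5; y = λ·(6 - 5) - 4 ≡ 6. → (5, 6)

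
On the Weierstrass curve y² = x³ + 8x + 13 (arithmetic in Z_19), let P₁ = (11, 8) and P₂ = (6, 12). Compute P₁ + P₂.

(11, 8) + (6, 12). λ = (12 - 8)/(6 - 11) ≡ 4/14 mod 19. 14⁻¹ ≡ 15 (mod 19), so λ ≡ 3.
  x = λ² - 11 - 6 = 9 - 17 ≡ 11; y = λ·(11 - 11) - 8 ≡ 11. → (11, 11)

(11, 11)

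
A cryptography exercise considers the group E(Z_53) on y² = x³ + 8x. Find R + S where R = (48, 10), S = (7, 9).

(48, 10) + (7, 9). λ = (9 - 10)/(7 - 48) ≡ 52/12 mod 53. 12⁻¹ ≡ 31 (mod 53), so λ ≡ 22.
  x = λ² - 48 - 7 = 484 - 55 ≡ 5; y = λ·(48 - 5) - 10 ≡ 35. → (5, 35)

(5, 35)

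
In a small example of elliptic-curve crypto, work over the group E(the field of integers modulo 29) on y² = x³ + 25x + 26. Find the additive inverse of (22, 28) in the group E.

(22, 1)

-(22, 28) = (22, -28 mod 29) = (22, 1).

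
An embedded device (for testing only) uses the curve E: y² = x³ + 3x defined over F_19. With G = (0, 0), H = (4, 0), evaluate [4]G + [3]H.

(4, 0)

First 4G:
Repeated addition: build up to 4G.
2G: (0, 0) + (0, 0): same x and y₁ ≡ -y₂, so the sum is O.
3G: O + (0, 0) = (0, 0) (identity).
4G: (0, 0) + (0, 0): same x and y₁ ≡ -y₂, so the sum is O.
4G = O.
Next 3H:
Repeated addition: build up to 3H.
2H: (4, 0) + (4, 0): same x and y₁ ≡ -y₂, so the sum is O.
3H: O + (4, 0) = (4, 0) (identity).
3H = (4, 0).
Finally 4G + 3H:
O + (4, 0) = (4, 0) (identity).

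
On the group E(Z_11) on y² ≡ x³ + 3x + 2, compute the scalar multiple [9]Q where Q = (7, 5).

(10, 8)

Repeated addition: build up to 9Q.
2Q: tangent at (7, 5): λ = (3·7² + 3)/(2·5) ≡ 7/10. 10⁻¹ ≡ 10 (mod 11), so λ ≡ 7·10 ≡ 4.
  x = λ² - 7 - 7 = 16 - 14 ≡ 2; y = λ·(7 - 2) - 5 ≡ 4. → (2, 4)
3Q: (2, 4) + (7, 5). λ = (5 - 4)/(7 - 2) ≡ 1/5 mod 11. 5⁻¹ ≡ 9 (mod 11), so λ ≡ 9.
  x = λ² - 2 - 7 = 81 - 9 ≡ 6; y = λ·(2 - 6) - 4 ≡ 4. → (6, 4)
4Q: (6, 4) + (7, 5). λ = (5 - 4)/(7 - 6) ≡ 1/1 mod 11. 1⁻¹ ≡ 1 (mod 11), so λ ≡ 1.
  x = λ² - 6 - 7 = 1 - 13 ≡ 10; y = λ·(6 - 10) - 4 ≡ 3. → (10, 3)
5Q: (10, 3) + (7, 5). λ = (5 - 3)/(7 - 10) ≡ 2/8 mod 11. 8⁻¹ ≡ 7 (mod 11) since 8·7 = 56 ≡ 1, so λ ≡ 3.
  x = λ² - 10 - 7 = 9 - 17 ≡ 3; y = λ·(10 - 3) - 3 ≡ 7. → (3, 7)
6Q: (3, 7) + (7, 5). λ = (5 - 7)/(7 - 3) ≡ 9/4 mod 11. 4⁻¹ ≡ 3 (mod 11), so λ ≡ 5.
  x = λ² - 3 - 7 = 25 - 10 ≡ 4; y = λ·(3 - 4) - 7 ≡ 10. → (4, 10)
7Q: (4, 10) + (7, 5). λ = (5 - 10)/(7 - 4) ≡ 6/3 mod 11. 3⁻¹ ≡ 4 (mod 11), so λ ≡ 2.
  x = λ² - 4 - 7 = 4 - 11 ≡ 4; y = λ·(4 - 4) - 10 ≡ 1. → (4, 1)
8Q: (4, 1) + (7, 5). λ = (5 - 1)/(7 - 4) ≡ 4/3 mod 11. 3⁻¹ ≡ 4 (mod 11), so λ ≡ 5.
  x = λ² - 4 - 7 = 25 - 11 ≡ 3; y = λ·(4 - 3) - 1 ≡ 4. → (3, 4)
9Q: (3, 4) + (7, 5). λ = (5 - 4)/(7 - 3) ≡ 1/4 mod 11. 4⁻¹ ≡ 3 (mod 11), so λ ≡ 3.
  x = λ² - 3 - 7 = 9 - 10 ≡ 10; y = λ·(3 - 10) - 4 ≡ 8. → (10, 8)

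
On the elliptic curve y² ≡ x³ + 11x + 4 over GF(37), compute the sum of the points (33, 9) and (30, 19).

(18, 15)

(33, 9) + (30, 19). λ = (19 - 9)/(30 - 33) ≡ 10/34 mod 37. 34⁻¹ ≡ 12 (mod 37), so λ ≡ 9.
  x = λ² - 33 - 30 = 81 - 63 ≡ 18; y = λ·(33 - 18) - 9 ≡ 15. → (18, 15)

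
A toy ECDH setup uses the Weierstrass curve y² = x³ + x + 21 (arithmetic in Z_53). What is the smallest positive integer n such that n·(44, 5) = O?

7

2P: tangent at (44, 5): λ = (3·44² + 1)/(2·5) ≡ 32/10. 10⁻¹ ≡ 16 (mod 53) since 10·16 = 160 ≡ 1, so λ ≡ 32·16 ≡ 35.
  x = λ² - 44 - 44 = 1225 - 88 ≡ 24; y = λ·(44 - 24) - 5 ≡ 6. → (24, 6)
3P: (24, 6) + (44, 5). λ = (5 - 6)/(44 - 24) ≡ 52/20 mod 53. 20⁻¹ ≡ 8 (mod 53), so λ ≡ 45.
  x = λ² - 24 - 44 = 2025 - 68 ≡ 49; y = λ·(24 - 49) - 6 ≡ 35. → (49, 35)
4P: (49, 35) + (44, 5). λ = (5 - 35)/(44 - 49) ≡ 23/48 mod 53. 48⁻¹ ≡ 21 (mod 53), so λ ≡ 6.
  x = λ² - 49 - 44 = 36 - 93 ≡ 49; y = λ·(49 - 49) - 35 ≡ 18. → (49, 18)
5P: (49, 18) + (44, 5). λ = (5 - 18)/(44 - 49) ≡ 40/48 mod 53. 48⁻¹ ≡ 21 (mod 53), so λ ≡ 45.
  x = λ² - 49 - 44 = 2025 - 93 ≡ 24; y = λ·(49 - 24) - 18 ≡ 47. → (24, 47)
6P: (24, 47) + (44, 5). λ = (5 - 47)/(44 - 24) ≡ 11/20 mod 53. 20⁻¹ ≡ 8 (mod 53) since 20·8 = 160 ≡ 1, so λ ≡ 35.
  x = λ² - 24 - 44 = 1225 - 68 ≡ 44; y = λ·(24 - 44) - 47 ≡ 48. → (44, 48)
7P: (44, 48) + (44, 5): same x and y₁ ≡ -y₂, so the sum is O.
7P = O, so the order is 7.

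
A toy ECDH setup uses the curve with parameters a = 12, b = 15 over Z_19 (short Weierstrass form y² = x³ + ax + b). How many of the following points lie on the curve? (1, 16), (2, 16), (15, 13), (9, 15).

4

(1, 16): 16² ≡ 9, rhs ≡ 9 → on.
(2, 16): 16² ≡ 9, rhs ≡ 9 → on.
(15, 13): 13² ≡ 17, rhs ≡ 17 → on.
(9, 15): 15² ≡ 16, rhs ≡ 16 → on.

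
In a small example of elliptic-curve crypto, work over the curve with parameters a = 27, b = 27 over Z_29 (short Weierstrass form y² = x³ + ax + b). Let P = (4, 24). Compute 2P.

tangent at (4, 24): λ = (3·4² + 27)/(2·24) ≡ 17/19. 19⁻¹ ≡ 26 (mod 29), so λ ≡ 17·26 ≡ 7.
  x = λ² - 4 - 4 = 49 - 8 ≡ 12; y = λ·(4 - 12) - 24 ≡ 7. → (12, 7)

(12, 7)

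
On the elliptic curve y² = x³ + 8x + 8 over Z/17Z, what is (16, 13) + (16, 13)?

(10, 0)

tangent at (16, 13): λ = (3·16² + 8)/(2·13) ≡ 11/9. 9⁻¹ ≡ 2 (mod 17), so λ ≡ 11·2 ≡ 5.
  x = λ² - 16 - 16 = 25 - 32 ≡ 10; y = λ·(16 - 10) - 13 ≡ 0. → (10, 0)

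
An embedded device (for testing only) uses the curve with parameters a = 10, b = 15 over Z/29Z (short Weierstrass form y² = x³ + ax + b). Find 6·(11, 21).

Write P = (11, 21).
Double-and-add on 6 = (110)₂. Start with P = (11, 21) for the leading 1-bit.
double: tangent at (11, 21): λ = (3·11² + 10)/(2·21) ≡ 25/13. 13⁻¹ ≡ 9 (mod 29), so λ ≡ 25·9 ≡ 22.
  x = λ² - 11 - 11 = 484 - 22 ≡ 27; y = λ·(11 - 27) - 21 ≡ 4. → (27, 4)
add P: (27, 4) + (11, 21). λ = (21 - 4)/(11 - 27) ≡ 17/13 mod 29. 13⁻¹ ≡ 9 (mod 29) since 13·9 = 117 ≡ 1, so λ ≡ 8.
  x = λ² - 27 - 11 = 64 - 38 ≡ 26; y = λ·(27 - 26) - 4 ≡ 4. → (26, 4)
double: tangent at (26, 4): λ = (3·26² + 10)/(2·4) ≡ 8/8. 8⁻¹ ≡ 11 (mod 29), so λ ≡ 8·11 ≡ 1.
  x = λ² - 26 - 26 = 1 - 52 ≡ 7; y = λ·(26 - 7) - 4 ≡ 15. → (7, 15)

(7, 15)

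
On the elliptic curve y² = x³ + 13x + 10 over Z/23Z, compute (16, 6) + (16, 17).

O

The two points share x = 16 and their y-coordinates satisfy 6 + 17 ≡ 0 (mod 23), so they are inverses. Their sum is 𝒪.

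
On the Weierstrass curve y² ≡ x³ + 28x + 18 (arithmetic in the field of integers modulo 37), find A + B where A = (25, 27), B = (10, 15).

(25, 27) + (10, 15). λ = (15 - 27)/(10 - 25) ≡ 25/22 mod 37. 22⁻¹ ≡ 32 (mod 37) since 22·32 = 704 ≡ 1, so λ ≡ 23.
  x = λ² - 25 - 10 = 529 - 35 ≡ 13; y = λ·(25 - 13) - 27 ≡ 27. → (13, 27)

(13, 27)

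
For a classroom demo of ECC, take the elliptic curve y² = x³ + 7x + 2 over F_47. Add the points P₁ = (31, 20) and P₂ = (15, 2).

(31, 20) + (15, 2). λ = (2 - 20)/(15 - 31) ≡ 29/31 mod 47. 31⁻¹ ≡ 44 (mod 47) since 31·44 = 1364 ≡ 1, so λ ≡ 7.
  x = λ² - 31 - 15 = 49 - 46 ≡ 3; y = λ·(31 - 3) - 20 ≡ 35. → (3, 35)

(3, 35)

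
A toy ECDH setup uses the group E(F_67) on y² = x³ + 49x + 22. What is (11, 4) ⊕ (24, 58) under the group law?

(11, 4) + (24, 58). λ = (58 - 4)/(24 - 11) ≡ 54/13 mod 67. 13⁻¹ ≡ 31 (mod 67) since 13·31 = 403 ≡ 1, so λ ≡ 66.
  x = λ² - 11 - 24 = 4356 - 35 ≡ 33; y = λ·(11 - 33) - 4 ≡ 18. → (33, 18)

(33, 18)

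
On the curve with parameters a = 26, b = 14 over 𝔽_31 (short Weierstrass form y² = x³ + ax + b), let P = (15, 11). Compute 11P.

(29, 4)

Double-and-add on 11 = (1011)₂. Start with P = (15, 11) for the leading 1-bit.
double: tangent at (15, 11): λ = (3·15² + 26)/(2·11) ≡ 19/22. 22⁻¹ ≡ 24 (mod 31) since 22·24 = 528 ≡ 1, so λ ≡ 19·24 ≡ 22.
  x = λ² - 15 - 15 = 484 - 30 ≡ 20; y = λ·(15 - 20) - 11 ≡ 3. → (20, 3)
double: tangent at (20, 3): λ = (3·20² + 26)/(2·3) ≡ 17/6. 6⁻¹ ≡ 26 (mod 31), so λ ≡ 17·26 ≡ 8.
  x = λ² - 20 - 20 = 64 - 40 ≡ 24; y = λ·(20 - 24) - 3 ≡ 27. → (24, 27)
add P: (24, 27) + (15, 11). λ = (11 - 27)/(15 - 24) ≡ 15/22 mod 31. 22⁻¹ ≡ 24 (mod 31) since 22·24 = 528 ≡ 1, so λ ≡ 19.
  x = λ² - 24 - 15 = 361 - 39 ≡ 12; y = λ·(24 - 12) - 27 ≡ 15. → (12, 15)
double: tangent at (12, 15): λ = (3·12² + 26)/(2·15) ≡ 24/30. 30⁻¹ ≡ 30 (mod 31), so λ ≡ 24·30 ≡ 7.
  x = λ² - 12 - 12 = 49 - 24 ≡ 25; y = λ·(12 - 25) - 15 ≡ 18. → (25, 18)
add P: (25, 18) + (15, 11). λ = (11 - 18)/(15 - 25) ≡ 24/21 mod 31. 21⁻¹ ≡ 3 (mod 31), so λ ≡ 10.
  x = λ² - 25 - 15 = 100 - 40 ≡ 29; y = λ·(25 - 29) - 18 ≡ 4. → (29, 4)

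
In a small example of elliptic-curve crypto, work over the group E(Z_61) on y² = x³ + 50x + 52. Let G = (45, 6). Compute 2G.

(41, 43)

tangent at (45, 6): λ = (3·45² + 50)/(2·6) ≡ 25/12. 12⁻¹ ≡ 56 (mod 61), so λ ≡ 25·56 ≡ 58.
  x = λ² - 45 - 45 = 3364 - 90 ≡ 41; y = λ·(45 - 41) - 6 ≡ 43. → (41, 43)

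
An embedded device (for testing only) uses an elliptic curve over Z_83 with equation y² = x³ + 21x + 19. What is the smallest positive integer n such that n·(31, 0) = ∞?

2

2P: (31, 0) + (31, 0): same x and y₁ ≡ -y₂, so the sum is ∞.
2P = ∞, so the order is 2.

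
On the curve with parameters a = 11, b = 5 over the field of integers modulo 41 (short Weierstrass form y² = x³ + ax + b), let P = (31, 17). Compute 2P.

tangent at (31, 17): λ = (3·31² + 11)/(2·17) ≡ 24/34. 34⁻¹ ≡ 35 (mod 41) since 34·35 = 1190 ≡ 1, so λ ≡ 24·35 ≡ 20.
  x = λ² - 31 - 31 = 400 - 62 ≡ 10; y = λ·(31 - 10) - 17 ≡ 34. → (10, 34)

(10, 34)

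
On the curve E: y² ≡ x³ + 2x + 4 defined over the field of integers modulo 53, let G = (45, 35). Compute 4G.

Double-and-add on 4 = (100)₂. Start with G = (45, 35) for the leading 1-bit.
double: tangent at (45, 35): λ = (3·45² + 2)/(2·35) ≡ 35/17. 17⁻¹ ≡ 25 (mod 53), so λ ≡ 35·25 ≡ 27.
  x = λ² - 45 - 45 = 729 - 90 ≡ 3; y = λ·(45 - 3) - 35 ≡ 39. → (3, 39)
double: tangent at (3, 39): λ = (3·3² + 2)/(2·39) ≡ 29/25. 25⁻¹ ≡ 17 (mod 53) since 25·17 = 425 ≡ 1, so λ ≡ 29·17 ≡ 16.
  x = λ² - 3 - 3 = 256 - 6 ≡ 38; y = λ·(3 - 38) - 39 ≡ 37. → (38, 37)

(38, 37)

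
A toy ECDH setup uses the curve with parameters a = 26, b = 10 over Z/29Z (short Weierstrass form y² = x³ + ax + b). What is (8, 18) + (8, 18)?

tangent at (8, 18): λ = (3·8² + 26)/(2·18) ≡ 15/7. 7⁻¹ ≡ 25 (mod 29) since 7·25 = 175 ≡ 1, so λ ≡ 15·25 ≡ 27.
  x = λ² - 8 - 8 = 729 - 16 ≡ 17; y = λ·(8 - 17) - 18 ≡ 0. → (17, 0)

(17, 0)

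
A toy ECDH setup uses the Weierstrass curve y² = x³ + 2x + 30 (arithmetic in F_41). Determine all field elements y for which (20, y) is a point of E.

none

x³ + 2x + 30 = 8070 ≡ 34 (mod 41).
34 is a non-residue mod 41; no y exists.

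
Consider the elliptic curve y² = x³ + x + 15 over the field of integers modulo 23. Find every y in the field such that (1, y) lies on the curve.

none

x³ + 1x + 15 = 17 ≡ 17 (mod 23).
17 is a non-residue mod 23; no y exists.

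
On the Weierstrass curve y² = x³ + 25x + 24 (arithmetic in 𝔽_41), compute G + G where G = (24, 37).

(33, 3)

tangent at (24, 37): λ = (3·24² + 25)/(2·37) ≡ 31/33. 33⁻¹ ≡ 5 (mod 41), so λ ≡ 31·5 ≡ 32.
  x = λ² - 24 - 24 = 1024 - 48 ≡ 33; y = λ·(24 - 33) - 37 ≡ 3. → (33, 3)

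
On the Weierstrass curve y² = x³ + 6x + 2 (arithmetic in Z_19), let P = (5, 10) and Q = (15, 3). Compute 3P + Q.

First 3P:
Repeated addition: build up to 3P.
2P: tangent at (5, 10): λ = (3·5² + 6)/(2·10) ≡ 5/1. 1⁻¹ ≡ 1 (mod 19) since 1·1 = 1 ≡ 1, so λ ≡ 5·1 ≡ 5.
  x = λ² - 5 - 5 = 25 - 10 ≡ 15; y = λ·(5 - 15) - 10 ≡ 16. → (15, 16)
3P: (15, 16) + (5, 10). λ = (10 - 16)/(5 - 15) ≡ 13/9 mod 19. 9⁻¹ ≡ 17 (mod 19), so λ ≡ 12.
  x = λ² - 15 - 5 = 144 - 20 ≡ 10; y = λ·(15 - 10) - 16 ≡ 6. → (10, 6)
3P = (10, 6).
Finally 3P + Q:
(10, 6) + (15, 3). λ = (3 - 6)/(15 - 10) ≡ 16/5 mod 19. 5⁻¹ ≡ 4 (mod 19) since 5·4 = 20 ≡ 1, so λ ≡ 7.
  x = λ² - 10 - 15 = 49 - 25 ≡ 5; y = λ·(10 - 5) - 6 ≡ 10. → (5, 10)

(5, 10)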